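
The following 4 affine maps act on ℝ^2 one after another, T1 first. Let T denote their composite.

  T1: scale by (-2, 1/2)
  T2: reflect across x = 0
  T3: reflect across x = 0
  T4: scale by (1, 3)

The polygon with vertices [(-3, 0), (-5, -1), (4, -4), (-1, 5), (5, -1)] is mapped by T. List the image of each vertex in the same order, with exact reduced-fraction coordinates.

image vertices: (6, 0), (10, -3/2), (-8, -6), (2, 15/2), (-10, -3/2)

T1 scale by (-2, 1/2): (-3, 0) → (6, 0); (-5, -1) → (10, -1/2); (4, -4) → (-8, -2); (-1, 5) → (2, 5/2); (5, -1) → (-10, -1/2)
T2 reflect across x = 0: (6, 0) → (-6, 0); (10, -1/2) → (-10, -1/2); (-8, -2) → (8, -2); (2, 5/2) → (-2, 5/2); (-10, -1/2) → (10, -1/2)
T3 reflect across x = 0: (-6, 0) → (6, 0); (-10, -1/2) → (10, -1/2); (8, -2) → (-8, -2); (-2, 5/2) → (2, 5/2); (10, -1/2) → (-10, -1/2)
T4 scale by (1, 3): (6, 0) → (6, 0); (10, -1/2) → (10, -3/2); (-8, -2) → (-8, -6); (2, 5/2) → (2, 15/2); (-10, -1/2) → (-10, -3/2)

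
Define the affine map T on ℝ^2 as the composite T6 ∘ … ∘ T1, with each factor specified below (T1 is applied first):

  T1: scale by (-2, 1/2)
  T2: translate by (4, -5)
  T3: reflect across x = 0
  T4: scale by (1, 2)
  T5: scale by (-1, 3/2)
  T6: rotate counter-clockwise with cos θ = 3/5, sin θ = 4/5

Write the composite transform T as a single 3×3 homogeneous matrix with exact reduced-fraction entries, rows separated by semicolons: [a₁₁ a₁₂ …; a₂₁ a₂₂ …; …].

T1 = [-2 0 0; 0 1/2 0; 0 0 1]
T2·T1 = [-2 0 4; 0 1/2 -5; 0 0 1]
T3·…·T1 = [2 0 -4; 0 1/2 -5; 0 0 1]
T4·…·T1 = [2 0 -4; 0 1 -10; 0 0 1]
T5·…·T1 = [-2 0 4; 0 3/2 -15; 0 0 1]
T6·…·T1 = [-6/5 -6/5 72/5; -8/5 9/10 -29/5; 0 0 1]

T = [-6/5 -6/5 72/5; -8/5 9/10 -29/5; 0 0 1]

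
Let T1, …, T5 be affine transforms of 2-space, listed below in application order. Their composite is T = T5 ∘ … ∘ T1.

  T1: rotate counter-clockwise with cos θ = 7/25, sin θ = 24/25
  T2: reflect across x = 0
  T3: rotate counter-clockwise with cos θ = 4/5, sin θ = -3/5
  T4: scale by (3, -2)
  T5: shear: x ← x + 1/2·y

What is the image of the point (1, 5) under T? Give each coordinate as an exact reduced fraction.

T(p) = (398/25, 206/125)

T1 rotate counter-clockwise with cos θ = 7/25, sin θ = 24/25: (1, 5) → (-113/25, 59/25)
T2 reflect across x = 0: (-113/25, 59/25) → (113/25, 59/25)
T3 rotate counter-clockwise with cos θ = 4/5, sin θ = -3/5: (113/25, 59/25) → (629/125, -103/125)
T4 scale by (3, -2): (629/125, -103/125) → (1887/125, 206/125)
T5 shear: x ← x + 1/2·y: (1887/125, 206/125) → (398/25, 206/125)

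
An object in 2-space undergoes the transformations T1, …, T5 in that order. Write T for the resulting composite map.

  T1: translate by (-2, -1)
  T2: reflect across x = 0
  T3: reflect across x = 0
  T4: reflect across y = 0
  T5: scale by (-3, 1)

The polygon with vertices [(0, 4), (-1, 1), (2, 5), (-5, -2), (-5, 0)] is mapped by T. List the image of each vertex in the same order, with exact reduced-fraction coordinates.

image vertices: (6, -3), (9, 0), (0, -4), (21, 3), (21, 1)

T1 translate by (-2, -1): (0, 4) → (-2, 3); (-1, 1) → (-3, 0); (2, 5) → (0, 4); (-5, -2) → (-7, -3); (-5, 0) → (-7, -1)
T2 reflect across x = 0: (-2, 3) → (2, 3); (-3, 0) → (3, 0); (0, 4) → (0, 4); (-7, -3) → (7, -3); (-7, -1) → (7, -1)
T3 reflect across x = 0: (2, 3) → (-2, 3); (3, 0) → (-3, 0); (0, 4) → (0, 4); (7, -3) → (-7, -3); (7, -1) → (-7, -1)
T4 reflect across y = 0: (-2, 3) → (-2, -3); (-3, 0) → (-3, 0); (0, 4) → (0, -4); (-7, -3) → (-7, 3); (-7, -1) → (-7, 1)
T5 scale by (-3, 1): (-2, -3) → (6, -3); (-3, 0) → (9, 0); (0, -4) → (0, -4); (-7, 3) → (21, 3); (-7, 1) → (21, 1)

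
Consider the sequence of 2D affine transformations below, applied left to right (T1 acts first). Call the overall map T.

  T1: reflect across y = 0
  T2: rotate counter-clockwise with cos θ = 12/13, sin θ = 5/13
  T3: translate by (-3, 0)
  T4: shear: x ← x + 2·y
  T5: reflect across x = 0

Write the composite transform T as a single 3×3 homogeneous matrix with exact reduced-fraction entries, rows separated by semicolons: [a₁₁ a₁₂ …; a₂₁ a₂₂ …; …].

T = [-22/13 19/13 3; 5/13 -12/13 0; 0 0 1]

T1 = [1 0 0; 0 -1 0; 0 0 1]
T2·T1 = [12/13 5/13 0; 5/13 -12/13 0; 0 0 1]
T3·…·T1 = [12/13 5/13 -3; 5/13 -12/13 0; 0 0 1]
T4·…·T1 = [22/13 -19/13 -3; 5/13 -12/13 0; 0 0 1]
T5·…·T1 = [-22/13 19/13 3; 5/13 -12/13 0; 0 0 1]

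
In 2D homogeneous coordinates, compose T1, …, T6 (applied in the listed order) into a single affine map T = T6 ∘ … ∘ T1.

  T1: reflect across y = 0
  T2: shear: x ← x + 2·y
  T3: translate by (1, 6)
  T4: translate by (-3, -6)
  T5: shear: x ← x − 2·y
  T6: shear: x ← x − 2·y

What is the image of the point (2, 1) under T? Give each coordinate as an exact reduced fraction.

T1 reflect across y = 0: (2, 1) → (2, -1)
T2 shear: x ← x + 2·y: (2, -1) → (0, -1)
T3 translate by (1, 6): (0, -1) → (1, 5)
T4 translate by (-3, -6): (1, 5) → (-2, -1)
T5 shear: x ← x − 2·y: (-2, -1) → (0, -1)
T6 shear: x ← x − 2·y: (0, -1) → (2, -1)

T(p) = (2, -1)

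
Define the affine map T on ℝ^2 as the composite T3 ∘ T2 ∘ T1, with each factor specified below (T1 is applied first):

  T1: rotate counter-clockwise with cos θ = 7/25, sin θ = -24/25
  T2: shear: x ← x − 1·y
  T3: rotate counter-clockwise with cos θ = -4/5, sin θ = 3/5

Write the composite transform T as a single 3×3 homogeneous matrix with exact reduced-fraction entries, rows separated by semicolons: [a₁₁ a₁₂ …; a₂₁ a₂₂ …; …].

T1 = [7/25 24/25 0; -24/25 7/25 0; 0 0 1]
T2·T1 = [31/25 17/25 0; -24/25 7/25 0; 0 0 1]
T3·…·T1 = [-52/125 -89/125 0; 189/125 23/125 0; 0 0 1]

T = [-52/125 -89/125 0; 189/125 23/125 0; 0 0 1]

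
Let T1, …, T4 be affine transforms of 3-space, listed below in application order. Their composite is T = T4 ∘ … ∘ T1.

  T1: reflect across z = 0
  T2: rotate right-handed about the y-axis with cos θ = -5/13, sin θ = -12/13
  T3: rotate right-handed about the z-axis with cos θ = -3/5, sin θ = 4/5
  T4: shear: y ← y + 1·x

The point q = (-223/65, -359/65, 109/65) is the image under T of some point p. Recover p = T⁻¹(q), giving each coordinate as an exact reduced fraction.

p = (7/5, 4, 1)

T1 = [1 0 0 0; 0 1 0 0; 0 0 -1 0; 0 0 0 1]
T2·T1 = [-5/13 0 12/13 0; 0 1 0 0; 12/13 0 5/13 0; 0 0 0 1]
T3·…·T1 = [3/13 -4/5 -36/65 0; -4/13 -3/5 48/65 0; 12/13 0 5/13 0; 0 0 0 1]
T4·…·T1 = [3/13 -4/5 -36/65 0; -1/13 -7/5 12/65 0; 12/13 0 5/13 0; 0 0 0 1]
det M = -1; M⁻¹ = [7/13 -4/13 12/13 0; -1/5 -3/5 0 0; -84/65 48/65 5/13 0; 0 0 0 1]
M⁻¹ · (-223/65, -359/65, 109/65)ᵀ = (7/5, 4, 1)ᵀ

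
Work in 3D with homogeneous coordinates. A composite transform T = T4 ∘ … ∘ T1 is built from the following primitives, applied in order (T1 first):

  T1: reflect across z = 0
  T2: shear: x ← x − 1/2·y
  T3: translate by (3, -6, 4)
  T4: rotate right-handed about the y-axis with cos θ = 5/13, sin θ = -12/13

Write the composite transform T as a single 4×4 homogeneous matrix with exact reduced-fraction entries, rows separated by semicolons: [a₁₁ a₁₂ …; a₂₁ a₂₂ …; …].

T = [5/13 -5/26 12/13 -33/13; 0 1 0 -6; 12/13 -6/13 -5/13 56/13; 0 0 0 1]

T1 = [1 0 0 0; 0 1 0 0; 0 0 -1 0; 0 0 0 1]
T2·T1 = [1 -1/2 0 0; 0 1 0 0; 0 0 -1 0; 0 0 0 1]
T3·…·T1 = [1 -1/2 0 3; 0 1 0 -6; 0 0 -1 4; 0 0 0 1]
T4·…·T1 = [5/13 -5/26 12/13 -33/13; 0 1 0 -6; 12/13 -6/13 -5/13 56/13; 0 0 0 1]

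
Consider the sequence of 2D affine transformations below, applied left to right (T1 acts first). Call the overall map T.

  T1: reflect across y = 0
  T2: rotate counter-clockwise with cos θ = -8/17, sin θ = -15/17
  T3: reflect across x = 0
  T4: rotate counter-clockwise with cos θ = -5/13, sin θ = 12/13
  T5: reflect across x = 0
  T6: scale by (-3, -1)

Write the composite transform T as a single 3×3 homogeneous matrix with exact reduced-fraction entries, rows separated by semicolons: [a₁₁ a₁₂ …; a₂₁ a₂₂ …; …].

T1 = [1 0 0; 0 -1 0; 0 0 1]
T2·T1 = [-8/17 -15/17 0; -15/17 8/17 0; 0 0 1]
T3·…·T1 = [8/17 15/17 0; -15/17 8/17 0; 0 0 1]
T4·…·T1 = [140/221 -171/221 0; 171/221 140/221 0; 0 0 1]
T5·…·T1 = [-140/221 171/221 0; 171/221 140/221 0; 0 0 1]
T6·…·T1 = [420/221 -513/221 0; -171/221 -140/221 0; 0 0 1]

T = [420/221 -513/221 0; -171/221 -140/221 0; 0 0 1]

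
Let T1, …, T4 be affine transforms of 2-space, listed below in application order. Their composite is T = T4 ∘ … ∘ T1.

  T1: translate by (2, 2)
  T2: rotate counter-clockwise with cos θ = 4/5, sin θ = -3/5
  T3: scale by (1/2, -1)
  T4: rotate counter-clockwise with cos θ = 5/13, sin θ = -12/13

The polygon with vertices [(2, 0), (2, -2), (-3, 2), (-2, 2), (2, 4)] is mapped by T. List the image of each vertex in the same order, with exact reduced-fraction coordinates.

image vertices: (103/65, -112/65), (184/65, -36/65), (-16/5, -11/5), (-162/65, -152/65), (-59/65, -264/65)

T1 translate by (2, 2): (2, 0) → (4, 2); (2, -2) → (4, 0); (-3, 2) → (-1, 4); (-2, 2) → (0, 4); (2, 4) → (4, 6)
T2 rotate counter-clockwise with cos θ = 4/5, sin θ = -3/5: (4, 2) → (22/5, -4/5); (4, 0) → (16/5, -12/5); (-1, 4) → (8/5, 19/5); (0, 4) → (12/5, 16/5); (4, 6) → (34/5, 12/5)
T3 scale by (1/2, -1): (22/5, -4/5) → (11/5, 4/5); (16/5, -12/5) → (8/5, 12/5); (8/5, 19/5) → (4/5, -19/5); (12/5, 16/5) → (6/5, -16/5); (34/5, 12/5) → (17/5, -12/5)
T4 rotate counter-clockwise with cos θ = 5/13, sin θ = -12/13: (11/5, 4/5) → (103/65, -112/65); (8/5, 12/5) → (184/65, -36/65); (4/5, -19/5) → (-16/5, -11/5); (6/5, -16/5) → (-162/65, -152/65); (17/5, -12/5) → (-59/65, -264/65)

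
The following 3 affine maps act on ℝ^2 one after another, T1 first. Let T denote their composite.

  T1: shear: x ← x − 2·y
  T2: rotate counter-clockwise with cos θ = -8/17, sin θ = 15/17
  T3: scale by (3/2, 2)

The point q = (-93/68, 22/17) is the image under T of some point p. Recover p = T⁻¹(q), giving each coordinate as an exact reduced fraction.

p = (2, 1/2)

T1 = [1 -2 0; 0 1 0; 0 0 1]
T2·T1 = [-8/17 1/17 0; 15/17 -38/17 0; 0 0 1]
T3·…·T1 = [-12/17 3/34 0; 30/17 -76/17 0; 0 0 1]
det M = 3; M⁻¹ = [-76/51 -1/34 0; -10/17 -4/17 0; 0 0 1]
M⁻¹ · (-93/68, 22/17)ᵀ = (2, 1/2)ᵀ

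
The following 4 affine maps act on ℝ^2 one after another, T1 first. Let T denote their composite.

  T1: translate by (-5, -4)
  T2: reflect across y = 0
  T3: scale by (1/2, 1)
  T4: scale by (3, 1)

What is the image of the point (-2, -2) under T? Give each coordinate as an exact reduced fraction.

T(p) = (-21/2, 6)

T1 translate by (-5, -4): (-2, -2) → (-7, -6)
T2 reflect across y = 0: (-7, -6) → (-7, 6)
T3 scale by (1/2, 1): (-7, 6) → (-7/2, 6)
T4 scale by (3, 1): (-7/2, 6) → (-21/2, 6)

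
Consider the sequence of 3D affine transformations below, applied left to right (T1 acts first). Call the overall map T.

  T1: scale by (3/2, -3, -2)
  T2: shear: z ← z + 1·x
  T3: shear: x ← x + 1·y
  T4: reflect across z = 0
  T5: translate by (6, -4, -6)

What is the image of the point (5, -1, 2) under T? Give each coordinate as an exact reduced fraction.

T(p) = (33/2, -1, -19/2)

T1 scale by (3/2, -3, -2): (5, -1, 2) → (15/2, 3, -4)
T2 shear: z ← z + 1·x: (15/2, 3, -4) → (15/2, 3, 7/2)
T3 shear: x ← x + 1·y: (15/2, 3, 7/2) → (21/2, 3, 7/2)
T4 reflect across z = 0: (21/2, 3, 7/2) → (21/2, 3, -7/2)
T5 translate by (6, -4, -6): (21/2, 3, -7/2) → (33/2, -1, -19/2)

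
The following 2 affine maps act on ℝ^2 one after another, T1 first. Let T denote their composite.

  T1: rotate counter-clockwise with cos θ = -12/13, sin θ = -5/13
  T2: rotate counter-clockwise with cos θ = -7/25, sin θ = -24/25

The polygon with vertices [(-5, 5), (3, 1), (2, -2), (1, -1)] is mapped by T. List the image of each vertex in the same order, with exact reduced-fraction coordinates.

T1 rotate counter-clockwise with cos θ = -12/13, sin θ = -5/13: (-5, 5) → (85/13, -35/13); (3, 1) → (-31/13, -27/13); (2, -2) → (-34/13, 14/13); (1, -1) → (-17/13, 7/13)
T2 rotate counter-clockwise with cos θ = -7/25, sin θ = -24/25: (85/13, -35/13) → (-287/65, -359/65); (-31/13, -27/13) → (-431/325, 933/325); (-34/13, 14/13) → (574/325, 718/325); (-17/13, 7/13) → (287/325, 359/325)

image vertices: (-287/65, -359/65), (-431/325, 933/325), (574/325, 718/325), (287/325, 359/325)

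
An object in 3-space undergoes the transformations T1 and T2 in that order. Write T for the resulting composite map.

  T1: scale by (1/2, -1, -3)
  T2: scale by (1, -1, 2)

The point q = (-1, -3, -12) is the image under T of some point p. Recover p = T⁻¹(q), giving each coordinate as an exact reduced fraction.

p = (-2, -3, 2)

T1 = [1/2 0 0 0; 0 -1 0 0; 0 0 -3 0; 0 0 0 1]
T2·T1 = [1/2 0 0 0; 0 1 0 0; 0 0 -6 0; 0 0 0 1]
det M = -3; M⁻¹ = [2 0 0 0; 0 1 0 0; 0 0 -1/6 0; 0 0 0 1]
M⁻¹ · (-1, -3, -12)ᵀ = (-2, -3, 2)ᵀ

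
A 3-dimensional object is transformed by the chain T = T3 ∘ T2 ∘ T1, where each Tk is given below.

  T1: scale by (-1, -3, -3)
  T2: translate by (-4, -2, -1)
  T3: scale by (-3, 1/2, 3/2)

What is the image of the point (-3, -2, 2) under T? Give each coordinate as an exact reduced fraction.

T1 scale by (-1, -3, -3): (-3, -2, 2) → (3, 6, -6)
T2 translate by (-4, -2, -1): (3, 6, -6) → (-1, 4, -7)
T3 scale by (-3, 1/2, 3/2): (-1, 4, -7) → (3, 2, -21/2)

T(p) = (3, 2, -21/2)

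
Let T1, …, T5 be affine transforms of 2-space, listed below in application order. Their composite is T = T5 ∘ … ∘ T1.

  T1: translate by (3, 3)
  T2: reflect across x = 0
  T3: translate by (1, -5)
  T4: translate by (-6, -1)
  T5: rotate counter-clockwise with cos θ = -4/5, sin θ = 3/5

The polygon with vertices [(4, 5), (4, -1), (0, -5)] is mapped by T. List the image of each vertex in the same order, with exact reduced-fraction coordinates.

T1 translate by (3, 3): (4, 5) → (7, 8); (4, -1) → (7, 2); (0, -5) → (3, -2)
T2 reflect across x = 0: (7, 8) → (-7, 8); (7, 2) → (-7, 2); (3, -2) → (-3, -2)
T3 translate by (1, -5): (-7, 8) → (-6, 3); (-7, 2) → (-6, -3); (-3, -2) → (-2, -7)
T4 translate by (-6, -1): (-6, 3) → (-12, 2); (-6, -3) → (-12, -4); (-2, -7) → (-8, -8)
T5 rotate counter-clockwise with cos θ = -4/5, sin θ = 3/5: (-12, 2) → (42/5, -44/5); (-12, -4) → (12, -4); (-8, -8) → (56/5, 8/5)

image vertices: (42/5, -44/5), (12, -4), (56/5, 8/5)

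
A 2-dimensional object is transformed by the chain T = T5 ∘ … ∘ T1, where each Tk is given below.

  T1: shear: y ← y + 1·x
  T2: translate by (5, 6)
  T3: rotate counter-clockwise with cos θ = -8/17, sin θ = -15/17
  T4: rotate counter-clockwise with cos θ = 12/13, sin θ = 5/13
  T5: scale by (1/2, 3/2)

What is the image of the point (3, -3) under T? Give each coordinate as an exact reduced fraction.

T(p) = (576/221, -2829/221)

T1 shear: y ← y + 1·x: (3, -3) → (3, 0)
T2 translate by (5, 6): (3, 0) → (8, 6)
T3 rotate counter-clockwise with cos θ = -8/17, sin θ = -15/17: (8, 6) → (26/17, -168/17)
T4 rotate counter-clockwise with cos θ = 12/13, sin θ = 5/13: (26/17, -168/17) → (1152/221, -1886/221)
T5 scale by (1/2, 3/2): (1152/221, -1886/221) → (576/221, -2829/221)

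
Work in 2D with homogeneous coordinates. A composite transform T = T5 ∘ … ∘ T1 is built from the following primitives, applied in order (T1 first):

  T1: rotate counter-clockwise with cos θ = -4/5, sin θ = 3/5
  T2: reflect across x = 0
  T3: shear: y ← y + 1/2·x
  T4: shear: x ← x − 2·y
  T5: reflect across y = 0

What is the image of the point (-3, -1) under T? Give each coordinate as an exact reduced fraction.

T1 rotate counter-clockwise with cos θ = -4/5, sin θ = 3/5: (-3, -1) → (3, -1)
T2 reflect across x = 0: (3, -1) → (-3, -1)
T3 shear: y ← y + 1/2·x: (-3, -1) → (-3, -5/2)
T4 shear: x ← x − 2·y: (-3, -5/2) → (2, -5/2)
T5 reflect across y = 0: (2, -5/2) → (2, 5/2)

T(p) = (2, 5/2)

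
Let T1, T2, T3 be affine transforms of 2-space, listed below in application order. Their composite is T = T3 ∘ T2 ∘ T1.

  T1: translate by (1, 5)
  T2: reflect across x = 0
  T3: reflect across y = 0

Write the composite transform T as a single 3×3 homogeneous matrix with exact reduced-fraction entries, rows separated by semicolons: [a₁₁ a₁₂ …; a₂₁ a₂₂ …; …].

T = [-1 0 -1; 0 -1 -5; 0 0 1]

T1 = [1 0 1; 0 1 5; 0 0 1]
T2·T1 = [-1 0 -1; 0 1 5; 0 0 1]
T3·…·T1 = [-1 0 -1; 0 -1 -5; 0 0 1]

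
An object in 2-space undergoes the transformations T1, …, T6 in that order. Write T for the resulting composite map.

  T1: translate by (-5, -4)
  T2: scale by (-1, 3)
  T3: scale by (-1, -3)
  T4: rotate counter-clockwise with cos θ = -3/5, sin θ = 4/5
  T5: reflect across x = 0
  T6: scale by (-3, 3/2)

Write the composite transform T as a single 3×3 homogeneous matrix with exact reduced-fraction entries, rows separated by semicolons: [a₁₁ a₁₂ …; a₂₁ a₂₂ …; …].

T = [-9/5 108/5 -387/5; 6/5 81/10 -192/5; 0 0 1]

T1 = [1 0 -5; 0 1 -4; 0 0 1]
T2·T1 = [-1 0 5; 0 3 -12; 0 0 1]
T3·…·T1 = [1 0 -5; 0 -9 36; 0 0 1]
T4·…·T1 = [-3/5 36/5 -129/5; 4/5 27/5 -128/5; 0 0 1]
T5·…·T1 = [3/5 -36/5 129/5; 4/5 27/5 -128/5; 0 0 1]
T6·…·T1 = [-9/5 108/5 -387/5; 6/5 81/10 -192/5; 0 0 1]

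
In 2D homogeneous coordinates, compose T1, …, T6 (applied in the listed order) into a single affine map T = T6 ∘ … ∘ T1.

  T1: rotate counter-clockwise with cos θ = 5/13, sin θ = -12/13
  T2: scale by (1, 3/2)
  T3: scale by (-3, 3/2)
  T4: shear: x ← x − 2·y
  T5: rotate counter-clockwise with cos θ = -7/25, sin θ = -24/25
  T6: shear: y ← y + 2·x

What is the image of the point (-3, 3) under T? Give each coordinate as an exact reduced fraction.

T1 rotate counter-clockwise with cos θ = 5/13, sin θ = -12/13: (-3, 3) → (21/13, 51/13)
T2 scale by (1, 3/2): (21/13, 51/13) → (21/13, 153/26)
T3 scale by (-3, 3/2): (21/13, 153/26) → (-63/13, 459/52)
T4 shear: x ← x − 2·y: (-63/13, 459/52) → (-45/2, 459/52)
T5 rotate counter-clockwise with cos θ = -7/25, sin θ = -24/25: (-45/2, 459/52) → (9603/650, 24867/1300)
T6 shear: y ← y + 2·x: (9603/650, 24867/1300) → (9603/650, 63279/1300)

T(p) = (9603/650, 63279/1300)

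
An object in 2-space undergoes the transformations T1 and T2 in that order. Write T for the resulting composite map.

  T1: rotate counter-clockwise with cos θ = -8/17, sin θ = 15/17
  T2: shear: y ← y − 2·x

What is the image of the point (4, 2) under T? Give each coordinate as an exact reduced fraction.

T(p) = (-62/17, 168/17)

T1 rotate counter-clockwise with cos θ = -8/17, sin θ = 15/17: (4, 2) → (-62/17, 44/17)
T2 shear: y ← y − 2·x: (-62/17, 44/17) → (-62/17, 168/17)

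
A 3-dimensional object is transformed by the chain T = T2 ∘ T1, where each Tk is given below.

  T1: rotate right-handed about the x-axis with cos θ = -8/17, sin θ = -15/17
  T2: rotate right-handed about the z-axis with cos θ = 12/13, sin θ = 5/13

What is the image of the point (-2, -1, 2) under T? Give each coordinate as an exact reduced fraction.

T1 rotate right-handed about the x-axis with cos θ = -8/17, sin θ = -15/17: (-2, -1, 2) → (-2, 38/17, -1/17)
T2 rotate right-handed about the z-axis with cos θ = 12/13, sin θ = 5/13: (-2, 38/17, -1/17) → (-46/17, 22/17, -1/17)

T(p) = (-46/17, 22/17, -1/17)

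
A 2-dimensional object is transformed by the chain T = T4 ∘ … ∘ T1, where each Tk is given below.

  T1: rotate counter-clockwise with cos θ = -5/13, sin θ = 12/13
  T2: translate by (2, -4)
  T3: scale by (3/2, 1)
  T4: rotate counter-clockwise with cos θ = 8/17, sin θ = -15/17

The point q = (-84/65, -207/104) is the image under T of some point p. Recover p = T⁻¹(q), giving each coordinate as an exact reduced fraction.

p = (9/4, 2/5)

T1 = [-5/13 -12/13 0; 12/13 -5/13 0; 0 0 1]
T2·T1 = [-5/13 -12/13 2; 12/13 -5/13 -4; 0 0 1]
T3·…·T1 = [-15/26 -18/13 3; 12/13 -5/13 -4; 0 0 1]
T4·…·T1 = [120/221 -219/221 -36/17; 417/442 230/221 -77/17; 0 0 1]
det M = 3/2; M⁻¹ = [460/663 146/221 58/13; -139/221 80/221 4/13; 0 0 1]
M⁻¹ · (-84/65, -207/104)ᵀ = (9/4, 2/5)ᵀ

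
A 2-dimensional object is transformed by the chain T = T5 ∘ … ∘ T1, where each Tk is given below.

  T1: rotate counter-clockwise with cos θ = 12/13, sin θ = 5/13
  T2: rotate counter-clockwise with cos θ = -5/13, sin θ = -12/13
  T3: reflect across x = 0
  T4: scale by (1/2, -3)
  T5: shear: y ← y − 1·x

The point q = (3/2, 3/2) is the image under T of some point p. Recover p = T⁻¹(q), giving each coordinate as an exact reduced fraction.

p = (1, -3)

T1 = [12/13 -5/13 0; 5/13 12/13 0; 0 0 1]
T2·T1 = [0 1 0; -1 0 0; 0 0 1]
T3·…·T1 = [0 -1 0; -1 0 0; 0 0 1]
T4·…·T1 = [0 -1/2 0; 3 0 0; 0 0 1]
T5·…·T1 = [0 -1/2 0; 3 1/2 0; 0 0 1]
det M = 3/2; M⁻¹ = [1/3 1/3 0; -2 0 0; 0 0 1]
M⁻¹ · (3/2, 3/2)ᵀ = (1, -3)ᵀ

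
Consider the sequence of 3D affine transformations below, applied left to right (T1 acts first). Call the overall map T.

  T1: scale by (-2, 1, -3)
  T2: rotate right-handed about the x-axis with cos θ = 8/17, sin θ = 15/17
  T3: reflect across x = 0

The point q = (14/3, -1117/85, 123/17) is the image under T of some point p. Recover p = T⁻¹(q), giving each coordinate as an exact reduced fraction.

T1 = [-2 0 0 0; 0 1 0 0; 0 0 -3 0; 0 0 0 1]
T2·T1 = [-2 0 0 0; 0 8/17 45/17 0; 0 15/17 -24/17 0; 0 0 0 1]
T3·…·T1 = [2 0 0 0; 0 8/17 45/17 0; 0 15/17 -24/17 0; 0 0 0 1]
det M = -6; M⁻¹ = [1/2 0 0 0; 0 8/17 15/17 0; 0 5/17 -8/51 0; 0 0 0 1]
M⁻¹ · (14/3, -1117/85, 123/17)ᵀ = (7/3, 1/5, -5)ᵀ

p = (7/3, 1/5, -5)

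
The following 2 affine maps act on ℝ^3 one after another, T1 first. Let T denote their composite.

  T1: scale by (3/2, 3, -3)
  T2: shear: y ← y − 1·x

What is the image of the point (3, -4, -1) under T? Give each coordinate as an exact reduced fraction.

T1 scale by (3/2, 3, -3): (3, -4, -1) → (9/2, -12, 3)
T2 shear: y ← y − 1·x: (9/2, -12, 3) → (9/2, -33/2, 3)

T(p) = (9/2, -33/2, 3)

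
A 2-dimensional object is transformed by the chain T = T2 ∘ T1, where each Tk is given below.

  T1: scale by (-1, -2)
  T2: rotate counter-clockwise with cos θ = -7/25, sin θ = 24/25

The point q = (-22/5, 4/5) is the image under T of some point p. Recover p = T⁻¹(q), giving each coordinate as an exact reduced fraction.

p = (-2, -2)

T1 = [-1 0 0; 0 -2 0; 0 0 1]
T2·T1 = [7/25 48/25 0; -24/25 14/25 0; 0 0 1]
det M = 2; M⁻¹ = [7/25 -24/25 0; 12/25 7/50 0; 0 0 1]
M⁻¹ · (-22/5, 4/5)ᵀ = (-2, -2)ᵀ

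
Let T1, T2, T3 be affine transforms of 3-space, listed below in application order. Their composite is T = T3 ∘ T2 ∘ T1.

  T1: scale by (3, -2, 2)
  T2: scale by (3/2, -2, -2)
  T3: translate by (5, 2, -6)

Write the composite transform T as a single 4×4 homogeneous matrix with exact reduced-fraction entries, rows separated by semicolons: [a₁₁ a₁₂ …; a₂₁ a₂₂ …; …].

T = [9/2 0 0 5; 0 4 0 2; 0 0 -4 -6; 0 0 0 1]

T1 = [3 0 0 0; 0 -2 0 0; 0 0 2 0; 0 0 0 1]
T2·T1 = [9/2 0 0 0; 0 4 0 0; 0 0 -4 0; 0 0 0 1]
T3·…·T1 = [9/2 0 0 5; 0 4 0 2; 0 0 -4 -6; 0 0 0 1]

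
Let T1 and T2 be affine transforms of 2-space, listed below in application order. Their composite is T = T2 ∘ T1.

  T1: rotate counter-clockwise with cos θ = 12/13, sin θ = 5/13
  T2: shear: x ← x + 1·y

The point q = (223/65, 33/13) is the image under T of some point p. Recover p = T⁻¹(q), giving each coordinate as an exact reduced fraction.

T1 = [12/13 -5/13 0; 5/13 12/13 0; 0 0 1]
T2·T1 = [17/13 7/13 0; 5/13 12/13 0; 0 0 1]
det M = 1; M⁻¹ = [12/13 -7/13 0; -5/13 17/13 0; 0 0 1]
M⁻¹ · (223/65, 33/13)ᵀ = (9/5, 2)ᵀ

p = (9/5, 2)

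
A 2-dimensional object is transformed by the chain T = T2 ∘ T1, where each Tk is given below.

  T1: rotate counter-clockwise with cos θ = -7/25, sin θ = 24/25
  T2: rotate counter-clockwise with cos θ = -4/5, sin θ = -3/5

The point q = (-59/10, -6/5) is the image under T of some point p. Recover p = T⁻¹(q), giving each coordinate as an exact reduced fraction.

T1 = [-7/25 -24/25 0; 24/25 -7/25 0; 0 0 1]
T2·T1 = [4/5 3/5 0; -3/5 4/5 0; 0 0 1]
det M = 1; M⁻¹ = [4/5 -3/5 0; 3/5 4/5 0; 0 0 1]
M⁻¹ · (-59/10, -6/5)ᵀ = (-4, -9/2)ᵀ

p = (-4, -9/2)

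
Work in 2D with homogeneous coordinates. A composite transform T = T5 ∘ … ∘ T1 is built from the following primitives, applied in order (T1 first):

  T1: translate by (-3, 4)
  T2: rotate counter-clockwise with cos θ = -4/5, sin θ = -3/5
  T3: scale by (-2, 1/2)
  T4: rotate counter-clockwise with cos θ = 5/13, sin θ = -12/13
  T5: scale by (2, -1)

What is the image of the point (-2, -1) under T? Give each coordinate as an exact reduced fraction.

T1 translate by (-3, 4): (-2, -1) → (-5, 3)
T2 rotate counter-clockwise with cos θ = -4/5, sin θ = -3/5: (-5, 3) → (29/5, 3/5)
T3 scale by (-2, 1/2): (29/5, 3/5) → (-58/5, 3/10)
T4 rotate counter-clockwise with cos θ = 5/13, sin θ = -12/13: (-58/5, 3/10) → (-272/65, 1407/130)
T5 scale by (2, -1): (-272/65, 1407/130) → (-544/65, -1407/130)

T(p) = (-544/65, -1407/130)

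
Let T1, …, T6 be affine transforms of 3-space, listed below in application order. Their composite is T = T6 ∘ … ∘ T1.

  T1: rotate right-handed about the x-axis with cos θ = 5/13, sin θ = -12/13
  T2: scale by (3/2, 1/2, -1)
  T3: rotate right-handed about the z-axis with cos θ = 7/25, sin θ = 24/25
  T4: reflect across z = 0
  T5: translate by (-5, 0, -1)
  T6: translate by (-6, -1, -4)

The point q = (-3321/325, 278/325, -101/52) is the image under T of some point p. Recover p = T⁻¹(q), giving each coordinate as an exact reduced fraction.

p = (4/3, -3, 3/4)

T1 = [1 0 0 0; 0 5/13 12/13 0; 0 -12/13 5/13 0; 0 0 0 1]
T2·T1 = [3/2 0 0 0; 0 5/26 6/13 0; 0 12/13 -5/13 0; 0 0 0 1]
T3·…·T1 = [21/50 -12/65 -144/325 0; 36/25 7/130 42/325 0; 0 12/13 -5/13 0; 0 0 0 1]
T4·…·T1 = [21/50 -12/65 -144/325 0; 36/25 7/130 42/325 0; 0 -12/13 5/13 0; 0 0 0 1]
T5·…·T1 = [21/50 -12/65 -144/325 -5; 36/25 7/130 42/325 0; 0 -12/13 5/13 -1; 0 0 0 1]
T6·…·T1 = [21/50 -12/65 -144/325 -11; 36/25 7/130 42/325 -1; 0 -12/13 5/13 -5; 0 0 0 1]
det M = 3/4; M⁻¹ = [14/75 16/25 0 202/75; -48/65 14/65 -12/13 -814/65; -576/325 168/325 5/13 -5543/325; 0 0 0 1]
M⁻¹ · (-3321/325, 278/325, -101/52)ᵀ = (4/3, -3, 3/4)ᵀ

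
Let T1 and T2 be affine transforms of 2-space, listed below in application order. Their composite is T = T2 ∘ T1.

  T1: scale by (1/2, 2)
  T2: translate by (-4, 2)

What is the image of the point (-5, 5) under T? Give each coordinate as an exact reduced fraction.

T(p) = (-13/2, 12)

T1 scale by (1/2, 2): (-5, 5) → (-5/2, 10)
T2 translate by (-4, 2): (-5/2, 10) → (-13/2, 12)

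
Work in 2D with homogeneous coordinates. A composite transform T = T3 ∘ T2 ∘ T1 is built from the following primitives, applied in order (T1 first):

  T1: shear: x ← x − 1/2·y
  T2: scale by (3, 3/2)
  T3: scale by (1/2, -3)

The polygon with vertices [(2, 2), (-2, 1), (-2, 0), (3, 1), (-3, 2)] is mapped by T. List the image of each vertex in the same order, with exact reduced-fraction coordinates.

image vertices: (3/2, -9), (-15/4, -9/2), (-3, 0), (15/4, -9/2), (-6, -9)

T1 shear: x ← x − 1/2·y: (2, 2) → (1, 2); (-2, 1) → (-5/2, 1); (-2, 0) → (-2, 0); (3, 1) → (5/2, 1); (-3, 2) → (-4, 2)
T2 scale by (3, 3/2): (1, 2) → (3, 3); (-5/2, 1) → (-15/2, 3/2); (-2, 0) → (-6, 0); (5/2, 1) → (15/2, 3/2); (-4, 2) → (-12, 3)
T3 scale by (1/2, -3): (3, 3) → (3/2, -9); (-15/2, 3/2) → (-15/4, -9/2); (-6, 0) → (-3, 0); (15/2, 3/2) → (15/4, -9/2); (-12, 3) → (-6, -9)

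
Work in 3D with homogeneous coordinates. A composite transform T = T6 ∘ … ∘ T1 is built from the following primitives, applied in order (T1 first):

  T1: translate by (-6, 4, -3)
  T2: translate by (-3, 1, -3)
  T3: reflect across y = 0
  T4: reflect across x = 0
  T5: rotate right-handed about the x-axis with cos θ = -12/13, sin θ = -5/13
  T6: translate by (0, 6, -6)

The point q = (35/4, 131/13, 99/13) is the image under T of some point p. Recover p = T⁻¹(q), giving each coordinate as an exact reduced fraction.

p = (1/4, 4, -5)

T1 = [1 0 0 -6; 0 1 0 4; 0 0 1 -3; 0 0 0 1]
T2·T1 = [1 0 0 -9; 0 1 0 5; 0 0 1 -6; 0 0 0 1]
T3·…·T1 = [1 0 0 -9; 0 -1 0 -5; 0 0 1 -6; 0 0 0 1]
T4·…·T1 = [-1 0 0 9; 0 -1 0 -5; 0 0 1 -6; 0 0 0 1]
T5·…·T1 = [-1 0 0 9; 0 12/13 5/13 30/13; 0 5/13 -12/13 97/13; 0 0 0 1]
T6·…·T1 = [-1 0 0 9; 0 12/13 5/13 108/13; 0 5/13 -12/13 19/13; 0 0 0 1]
det M = 1; M⁻¹ = [-1 0 0 9; 0 12/13 5/13 -107/13; 0 5/13 -12/13 -24/13; 0 0 0 1]
M⁻¹ · (35/4, 131/13, 99/13)ᵀ = (1/4, 4, -5)ᵀ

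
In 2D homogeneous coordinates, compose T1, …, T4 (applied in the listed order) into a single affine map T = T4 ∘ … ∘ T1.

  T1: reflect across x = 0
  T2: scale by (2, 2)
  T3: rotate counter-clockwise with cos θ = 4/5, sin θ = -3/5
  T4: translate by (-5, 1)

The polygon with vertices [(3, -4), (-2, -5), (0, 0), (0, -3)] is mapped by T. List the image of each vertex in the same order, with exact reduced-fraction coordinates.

T1 reflect across x = 0: (3, -4) → (-3, -4); (-2, -5) → (2, -5); (0, 0) → (0, 0); (0, -3) → (0, -3)
T2 scale by (2, 2): (-3, -4) → (-6, -8); (2, -5) → (4, -10); (0, 0) → (0, 0); (0, -3) → (0, -6)
T3 rotate counter-clockwise with cos θ = 4/5, sin θ = -3/5: (-6, -8) → (-48/5, -14/5); (4, -10) → (-14/5, -52/5); (0, 0) → (0, 0); (0, -6) → (-18/5, -24/5)
T4 translate by (-5, 1): (-48/5, -14/5) → (-73/5, -9/5); (-14/5, -52/5) → (-39/5, -47/5); (0, 0) → (-5, 1); (-18/5, -24/5) → (-43/5, -19/5)

image vertices: (-73/5, -9/5), (-39/5, -47/5), (-5, 1), (-43/5, -19/5)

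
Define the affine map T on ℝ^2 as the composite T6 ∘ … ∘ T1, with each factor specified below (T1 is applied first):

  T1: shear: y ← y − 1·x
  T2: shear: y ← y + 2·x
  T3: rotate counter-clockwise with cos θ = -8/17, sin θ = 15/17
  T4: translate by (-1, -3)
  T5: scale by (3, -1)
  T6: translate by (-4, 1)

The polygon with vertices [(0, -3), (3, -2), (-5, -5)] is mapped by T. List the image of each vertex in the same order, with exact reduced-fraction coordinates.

T1 shear: y ← y − 1·x: (0, -3) → (0, -3); (3, -2) → (3, -5); (-5, -5) → (-5, 0)
T2 shear: y ← y + 2·x: (0, -3) → (0, -3); (3, -5) → (3, 1); (-5, 0) → (-5, -10)
T3 rotate counter-clockwise with cos θ = -8/17, sin θ = 15/17: (0, -3) → (45/17, 24/17); (3, 1) → (-39/17, 37/17); (-5, -10) → (190/17, 5/17)
T4 translate by (-1, -3): (45/17, 24/17) → (28/17, -27/17); (-39/17, 37/17) → (-56/17, -14/17); (190/17, 5/17) → (173/17, -46/17)
T5 scale by (3, -1): (28/17, -27/17) → (84/17, 27/17); (-56/17, -14/17) → (-168/17, 14/17); (173/17, -46/17) → (519/17, 46/17)
T6 translate by (-4, 1): (84/17, 27/17) → (16/17, 44/17); (-168/17, 14/17) → (-236/17, 31/17); (519/17, 46/17) → (451/17, 63/17)

image vertices: (16/17, 44/17), (-236/17, 31/17), (451/17, 63/17)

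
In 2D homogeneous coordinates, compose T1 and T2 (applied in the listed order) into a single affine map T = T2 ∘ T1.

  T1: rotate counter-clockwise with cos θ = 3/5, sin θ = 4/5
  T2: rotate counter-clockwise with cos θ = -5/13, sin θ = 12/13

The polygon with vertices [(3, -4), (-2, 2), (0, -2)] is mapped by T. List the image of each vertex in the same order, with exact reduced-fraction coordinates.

T1 rotate counter-clockwise with cos θ = 3/5, sin θ = 4/5: (3, -4) → (5, 0); (-2, 2) → (-14/5, -2/5); (0, -2) → (8/5, -6/5)
T2 rotate counter-clockwise with cos θ = -5/13, sin θ = 12/13: (5, 0) → (-25/13, 60/13); (-14/5, -2/5) → (94/65, -158/65); (8/5, -6/5) → (32/65, 126/65)

image vertices: (-25/13, 60/13), (94/65, -158/65), (32/65, 126/65)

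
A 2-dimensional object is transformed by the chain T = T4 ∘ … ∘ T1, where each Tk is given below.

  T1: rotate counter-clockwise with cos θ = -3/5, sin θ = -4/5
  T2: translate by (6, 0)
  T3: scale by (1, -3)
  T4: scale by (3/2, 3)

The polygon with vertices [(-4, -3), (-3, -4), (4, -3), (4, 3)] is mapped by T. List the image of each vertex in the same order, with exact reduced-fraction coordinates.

image vertices: (9, -45), (69/10, -216/5), (9/5, 63/5), (9, 45)

T1 rotate counter-clockwise with cos θ = -3/5, sin θ = -4/5: (-4, -3) → (0, 5); (-3, -4) → (-7/5, 24/5); (4, -3) → (-24/5, -7/5); (4, 3) → (0, -5)
T2 translate by (6, 0): (0, 5) → (6, 5); (-7/5, 24/5) → (23/5, 24/5); (-24/5, -7/5) → (6/5, -7/5); (0, -5) → (6, -5)
T3 scale by (1, -3): (6, 5) → (6, -15); (23/5, 24/5) → (23/5, -72/5); (6/5, -7/5) → (6/5, 21/5); (6, -5) → (6, 15)
T4 scale by (3/2, 3): (6, -15) → (9, -45); (23/5, -72/5) → (69/10, -216/5); (6/5, 21/5) → (9/5, 63/5); (6, 15) → (9, 45)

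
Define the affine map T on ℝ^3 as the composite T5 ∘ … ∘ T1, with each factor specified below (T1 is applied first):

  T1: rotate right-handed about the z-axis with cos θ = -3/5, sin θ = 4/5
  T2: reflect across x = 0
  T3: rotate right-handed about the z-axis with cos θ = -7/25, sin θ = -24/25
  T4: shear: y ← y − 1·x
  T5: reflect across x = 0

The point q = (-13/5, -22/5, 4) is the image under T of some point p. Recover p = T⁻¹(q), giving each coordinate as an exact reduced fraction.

T1 = [-3/5 -4/5 0 0; 4/5 -3/5 0 0; 0 0 1 0; 0 0 0 1]
T2·T1 = [3/5 4/5 0 0; 4/5 -3/5 0 0; 0 0 1 0; 0 0 0 1]
T3·…·T1 = [3/5 -4/5 0 0; -4/5 -3/5 0 0; 0 0 1 0; 0 0 0 1]
T4·…·T1 = [3/5 -4/5 0 0; -7/5 1/5 0 0; 0 0 1 0; 0 0 0 1]
T5·…·T1 = [-3/5 4/5 0 0; -7/5 1/5 0 0; 0 0 1 0; 0 0 0 1]
det M = 1; M⁻¹ = [1/5 -4/5 0 0; 7/5 -3/5 0 0; 0 0 1 0; 0 0 0 1]
M⁻¹ · (-13/5, -22/5, 4)ᵀ = (3, -1, 4)ᵀ

p = (3, -1, 4)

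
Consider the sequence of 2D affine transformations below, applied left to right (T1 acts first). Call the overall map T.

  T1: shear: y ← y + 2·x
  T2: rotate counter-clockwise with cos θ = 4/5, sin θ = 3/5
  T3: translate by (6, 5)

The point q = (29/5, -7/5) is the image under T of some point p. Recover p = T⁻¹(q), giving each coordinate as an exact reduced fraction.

p = (-4, 3)

T1 = [1 0 0; 2 1 0; 0 0 1]
T2·T1 = [-2/5 -3/5 0; 11/5 4/5 0; 0 0 1]
T3·…·T1 = [-2/5 -3/5 6; 11/5 4/5 5; 0 0 1]
det M = 1; M⁻¹ = [4/5 3/5 -39/5; -11/5 -2/5 76/5; 0 0 1]
M⁻¹ · (29/5, -7/5)ᵀ = (-4, 3)ᵀ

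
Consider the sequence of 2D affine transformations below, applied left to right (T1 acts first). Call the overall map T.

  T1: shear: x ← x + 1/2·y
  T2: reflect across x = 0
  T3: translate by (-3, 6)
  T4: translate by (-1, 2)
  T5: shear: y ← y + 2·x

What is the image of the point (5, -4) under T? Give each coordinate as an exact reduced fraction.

T1 shear: x ← x + 1/2·y: (5, -4) → (3, -4)
T2 reflect across x = 0: (3, -4) → (-3, -4)
T3 translate by (-3, 6): (-3, -4) → (-6, 2)
T4 translate by (-1, 2): (-6, 2) → (-7, 4)
T5 shear: y ← y + 2·x: (-7, 4) → (-7, -10)

T(p) = (-7, -10)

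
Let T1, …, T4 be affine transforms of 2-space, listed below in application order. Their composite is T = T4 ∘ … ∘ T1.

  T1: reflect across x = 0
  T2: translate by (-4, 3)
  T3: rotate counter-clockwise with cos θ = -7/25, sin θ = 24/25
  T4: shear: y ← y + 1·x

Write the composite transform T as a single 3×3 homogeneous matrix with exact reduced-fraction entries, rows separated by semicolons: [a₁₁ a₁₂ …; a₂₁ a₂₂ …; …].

T1 = [-1 0 0; 0 1 0; 0 0 1]
T2·T1 = [-1 0 -4; 0 1 3; 0 0 1]
T3·…·T1 = [7/25 -24/25 -44/25; -24/25 -7/25 -117/25; 0 0 1]
T4·…·T1 = [7/25 -24/25 -44/25; -17/25 -31/25 -161/25; 0 0 1]

T = [7/25 -24/25 -44/25; -17/25 -31/25 -161/25; 0 0 1]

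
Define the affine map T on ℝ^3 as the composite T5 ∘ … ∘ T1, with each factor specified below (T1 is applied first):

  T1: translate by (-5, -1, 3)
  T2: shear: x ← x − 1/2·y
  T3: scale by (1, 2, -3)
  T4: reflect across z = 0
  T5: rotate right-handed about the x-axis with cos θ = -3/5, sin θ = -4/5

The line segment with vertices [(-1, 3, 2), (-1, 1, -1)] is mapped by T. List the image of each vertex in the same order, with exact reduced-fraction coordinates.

T1 translate by (-5, -1, 3): (-1, 3, 2) → (-6, 2, 5); (-1, 1, -1) → (-6, 0, 2)
T2 shear: x ← x − 1/2·y: (-6, 2, 5) → (-7, 2, 5); (-6, 0, 2) → (-6, 0, 2)
T3 scale by (1, 2, -3): (-7, 2, 5) → (-7, 4, -15); (-6, 0, 2) → (-6, 0, -6)
T4 reflect across z = 0: (-7, 4, -15) → (-7, 4, 15); (-6, 0, -6) → (-6, 0, 6)
T5 rotate right-handed about the x-axis with cos θ = -3/5, sin θ = -4/5: (-7, 4, 15) → (-7, 48/5, -61/5); (-6, 0, 6) → (-6, 24/5, -18/5)

image vertices: (-7, 48/5, -61/5), (-6, 24/5, -18/5)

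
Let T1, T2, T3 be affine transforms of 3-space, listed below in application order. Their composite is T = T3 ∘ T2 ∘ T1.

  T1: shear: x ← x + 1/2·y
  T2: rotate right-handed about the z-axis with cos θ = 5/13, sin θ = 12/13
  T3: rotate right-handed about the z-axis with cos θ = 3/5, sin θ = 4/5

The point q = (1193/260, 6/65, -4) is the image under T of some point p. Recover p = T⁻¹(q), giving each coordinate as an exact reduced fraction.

p = (-1/4, -4, -4)

T1 = [1 1/2 0 0; 0 1 0 0; 0 0 1 0; 0 0 0 1]
T2·T1 = [5/13 -19/26 0 0; 12/13 11/13 0 0; 0 0 1 0; 0 0 0 1]
T3·…·T1 = [-33/65 -29/26 0 0; 56/65 -1/13 0 0; 0 0 1 0; 0 0 0 1]
det M = 1; M⁻¹ = [-1/13 29/26 0 0; -56/65 -33/65 0 0; 0 0 1 0; 0 0 0 1]
M⁻¹ · (1193/260, 6/65, -4)ᵀ = (-1/4, -4, -4)ᵀ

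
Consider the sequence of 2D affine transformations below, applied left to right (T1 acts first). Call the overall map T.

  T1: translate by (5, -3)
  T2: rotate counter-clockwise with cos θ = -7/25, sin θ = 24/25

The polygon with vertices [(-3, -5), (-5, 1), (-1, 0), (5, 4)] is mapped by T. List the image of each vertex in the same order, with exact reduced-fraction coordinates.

T1 translate by (5, -3): (-3, -5) → (2, -8); (-5, 1) → (0, -2); (-1, 0) → (4, -3); (5, 4) → (10, 1)
T2 rotate counter-clockwise with cos θ = -7/25, sin θ = 24/25: (2, -8) → (178/25, 104/25); (0, -2) → (48/25, 14/25); (4, -3) → (44/25, 117/25); (10, 1) → (-94/25, 233/25)

image vertices: (178/25, 104/25), (48/25, 14/25), (44/25, 117/25), (-94/25, 233/25)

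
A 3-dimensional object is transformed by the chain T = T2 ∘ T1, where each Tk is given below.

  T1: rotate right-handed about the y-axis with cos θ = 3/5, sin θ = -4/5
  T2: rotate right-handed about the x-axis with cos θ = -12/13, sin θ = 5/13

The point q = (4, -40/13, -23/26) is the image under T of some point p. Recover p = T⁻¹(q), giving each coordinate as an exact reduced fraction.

p = (4, 5/2, -2)

T1 = [3/5 0 -4/5 0; 0 1 0 0; 4/5 0 3/5 0; 0 0 0 1]
T2·T1 = [3/5 0 -4/5 0; -4/13 -12/13 -3/13 0; -48/65 5/13 -36/65 0; 0 0 0 1]
det M = 1; M⁻¹ = [3/5 -4/13 -48/65 0; 0 -12/13 5/13 0; -4/5 -3/13 -36/65 0; 0 0 0 1]
M⁻¹ · (4, -40/13, -23/26)ᵀ = (4, 5/2, -2)ᵀ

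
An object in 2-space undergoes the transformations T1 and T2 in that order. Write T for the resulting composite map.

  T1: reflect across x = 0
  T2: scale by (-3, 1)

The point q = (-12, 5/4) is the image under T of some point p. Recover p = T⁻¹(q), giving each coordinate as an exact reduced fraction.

T1 = [-1 0 0; 0 1 0; 0 0 1]
T2·T1 = [3 0 0; 0 1 0; 0 0 1]
det M = 3; M⁻¹ = [1/3 0 0; 0 1 0; 0 0 1]
M⁻¹ · (-12, 5/4)ᵀ = (-4, 5/4)ᵀ

p = (-4, 5/4)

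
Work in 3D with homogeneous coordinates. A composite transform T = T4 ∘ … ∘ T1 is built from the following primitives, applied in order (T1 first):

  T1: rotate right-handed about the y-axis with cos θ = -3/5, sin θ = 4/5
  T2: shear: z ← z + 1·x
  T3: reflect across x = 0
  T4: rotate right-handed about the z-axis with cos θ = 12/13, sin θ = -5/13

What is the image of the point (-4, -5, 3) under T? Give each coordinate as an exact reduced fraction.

T(p) = (-413/65, -36/13, 31/5)

T1 rotate right-handed about the y-axis with cos θ = -3/5, sin θ = 4/5: (-4, -5, 3) → (24/5, -5, 7/5)
T2 shear: z ← z + 1·x: (24/5, -5, 7/5) → (24/5, -5, 31/5)
T3 reflect across x = 0: (24/5, -5, 31/5) → (-24/5, -5, 31/5)
T4 rotate right-handed about the z-axis with cos θ = 12/13, sin θ = -5/13: (-24/5, -5, 31/5) → (-413/65, -36/13, 31/5)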